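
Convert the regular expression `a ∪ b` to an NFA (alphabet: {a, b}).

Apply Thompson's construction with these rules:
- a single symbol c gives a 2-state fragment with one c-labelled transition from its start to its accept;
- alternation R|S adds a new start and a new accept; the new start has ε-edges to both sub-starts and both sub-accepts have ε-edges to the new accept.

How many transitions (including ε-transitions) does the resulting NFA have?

6

Recursing over subexpressions:
Each of the 2 symbol leaves contributes 1 transition (1 symbol, 0 ε).
  a ∪ b → 6 transitions (2 symbol, 4 ε)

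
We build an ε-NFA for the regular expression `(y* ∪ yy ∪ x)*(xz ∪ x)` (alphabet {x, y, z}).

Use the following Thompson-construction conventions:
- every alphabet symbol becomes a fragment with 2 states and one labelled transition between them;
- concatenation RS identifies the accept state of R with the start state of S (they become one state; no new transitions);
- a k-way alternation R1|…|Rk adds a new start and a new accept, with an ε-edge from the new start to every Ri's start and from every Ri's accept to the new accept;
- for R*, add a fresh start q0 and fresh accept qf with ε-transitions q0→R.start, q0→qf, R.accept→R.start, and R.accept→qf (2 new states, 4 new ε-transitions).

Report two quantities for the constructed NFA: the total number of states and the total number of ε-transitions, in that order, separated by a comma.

Bottom-up over the parse tree:
Each of the 7 symbol leaves contributes 2 states and 0 ε-transitions.
  y* — 4 states, 4 ε-transitions
  yy — 3 states, 0 ε-transitions
  y* ∪ yy ∪ x — 11 states, 10 ε-transitions
  (y* ∪ yy ∪ x)* — 13 states, 14 ε-transitions
  xz — 3 states, 0 ε-transitions
  xz ∪ x — 7 states, 4 ε-transitions
  (y* ∪ yy ∪ x)*(xz ∪ x) — 19 states, 18 ε-transitions

19, 18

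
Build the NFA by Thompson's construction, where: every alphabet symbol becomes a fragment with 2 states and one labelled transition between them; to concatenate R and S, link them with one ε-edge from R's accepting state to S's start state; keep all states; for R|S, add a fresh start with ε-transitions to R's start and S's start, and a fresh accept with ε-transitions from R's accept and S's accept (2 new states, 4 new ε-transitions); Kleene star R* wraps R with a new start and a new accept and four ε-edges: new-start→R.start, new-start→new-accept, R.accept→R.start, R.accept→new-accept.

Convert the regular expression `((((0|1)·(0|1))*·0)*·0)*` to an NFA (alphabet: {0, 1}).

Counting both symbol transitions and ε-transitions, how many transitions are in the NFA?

29

Per subexpression:
Each of the 6 symbol leaves contributes 1 transition (1 symbol, 0 ε).
  0|1 — 6 transitions (2 symbol, 4 ε)
  0|1 — 6 transitions (2 symbol, 4 ε)
  (0|1)·(0|1) — 13 transitions (4 symbol, 9 ε)
  ((0|1)·(0|1))* — 17 transitions (4 symbol, 13 ε)
  ((0|1)·(0|1))*·0 — 19 transitions (5 symbol, 14 ε)
  (((0|1)·(0|1))*·0)* — 23 transitions (5 symbol, 18 ε)
  (((0|1)·(0|1))*·0)*·0 — 25 transitions (6 symbol, 19 ε)
  ((((0|1)·(0|1))*·0)*·0)* — 29 transitions (6 symbol, 23 ε)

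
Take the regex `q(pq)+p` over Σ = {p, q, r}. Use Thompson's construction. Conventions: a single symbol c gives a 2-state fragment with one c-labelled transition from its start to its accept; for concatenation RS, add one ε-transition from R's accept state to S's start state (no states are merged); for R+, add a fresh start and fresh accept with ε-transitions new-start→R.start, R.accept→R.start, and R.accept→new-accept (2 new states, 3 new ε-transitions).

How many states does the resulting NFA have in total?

10

Bottom-up over the parse tree:
Each of the 4 symbol leaves contributes a 2-state fragment.
  pq : 4 states
  (pq)+ : 6 states
  q(pq)+p : 10 states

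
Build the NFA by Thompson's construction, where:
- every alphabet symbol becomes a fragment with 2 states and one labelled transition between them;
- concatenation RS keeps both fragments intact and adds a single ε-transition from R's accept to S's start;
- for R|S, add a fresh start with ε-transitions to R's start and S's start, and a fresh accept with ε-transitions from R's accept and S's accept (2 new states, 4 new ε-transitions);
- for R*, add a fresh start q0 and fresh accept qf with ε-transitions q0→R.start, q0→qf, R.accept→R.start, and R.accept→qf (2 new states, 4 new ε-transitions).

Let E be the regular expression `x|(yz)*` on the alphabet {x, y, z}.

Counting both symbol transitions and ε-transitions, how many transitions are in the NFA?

12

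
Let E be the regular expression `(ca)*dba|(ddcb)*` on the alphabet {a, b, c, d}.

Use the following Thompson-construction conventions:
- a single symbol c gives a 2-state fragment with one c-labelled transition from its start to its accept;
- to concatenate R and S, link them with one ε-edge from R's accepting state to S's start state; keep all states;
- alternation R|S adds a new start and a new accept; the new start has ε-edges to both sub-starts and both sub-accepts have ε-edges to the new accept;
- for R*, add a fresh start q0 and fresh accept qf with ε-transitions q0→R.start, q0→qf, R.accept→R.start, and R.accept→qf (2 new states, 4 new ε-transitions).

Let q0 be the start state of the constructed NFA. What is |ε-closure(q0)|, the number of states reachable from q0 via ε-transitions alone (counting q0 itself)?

9

Work bottom-up. For each fragment F, track |ε-closure(F.start)| and whether F's accept lies in that closure (i.e. whether F accepts ε). A single-symbol fragment has closure size 1 and does not accept ε.
  ca → C equals the left operand's closure size = 1 (its accept is not ε-reachable, so the closure stops there)
  (ca)* → new start has ε-edges to the inner start and to the new accept, so C = 2 + 1 = 3
  (ca)*dba → C = 3 + 1 = 4 (closure spills across the concat boundary because the left factor accepts ε)
  ddcb → same as the first factor's closure: C = 1
  (ddcb)* → new start has ε-edges to the inner start and to the new accept, so C = 2 + 1 = 3
  (ca)*dba|(ddcb)* → C = 1 (new start) + (4 + 3) + 1 (new accept, since some branch ε-reaches its own accept) = 9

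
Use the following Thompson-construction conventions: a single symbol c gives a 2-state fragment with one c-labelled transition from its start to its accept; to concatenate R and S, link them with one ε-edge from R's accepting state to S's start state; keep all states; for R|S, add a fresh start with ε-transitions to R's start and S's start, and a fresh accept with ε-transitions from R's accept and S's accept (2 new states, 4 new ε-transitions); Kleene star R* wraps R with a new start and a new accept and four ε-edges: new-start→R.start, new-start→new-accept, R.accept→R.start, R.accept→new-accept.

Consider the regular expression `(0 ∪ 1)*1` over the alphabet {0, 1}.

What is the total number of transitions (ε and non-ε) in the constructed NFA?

12

Per subexpression:
Each of the 3 symbol leaves contributes 1 transition (1 symbol, 0 ε).
  0 ∪ 1 = 6 transitions (2 symbol, 4 ε)
  (0 ∪ 1)* = 10 transitions (2 symbol, 8 ε)
  (0 ∪ 1)*1 = 12 transitions (3 symbol, 9 ε)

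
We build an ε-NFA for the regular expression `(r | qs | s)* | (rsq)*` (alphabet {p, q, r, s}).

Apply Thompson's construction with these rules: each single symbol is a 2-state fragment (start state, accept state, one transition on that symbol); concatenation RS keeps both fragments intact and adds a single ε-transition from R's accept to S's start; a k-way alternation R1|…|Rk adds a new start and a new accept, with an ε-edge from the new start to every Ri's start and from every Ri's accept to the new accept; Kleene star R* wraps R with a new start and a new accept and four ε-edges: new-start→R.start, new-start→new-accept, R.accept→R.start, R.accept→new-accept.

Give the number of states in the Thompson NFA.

Recursing over subexpressions:
Each of the 7 symbol leaves contributes a 2-state fragment.
  qs → 4 states
  r | qs | s → 10 states
  (r | qs | s)* → 12 states
  rsq → 6 states
  (rsq)* → 8 states
  (r | qs | s)* | (rsq)* → 22 states

22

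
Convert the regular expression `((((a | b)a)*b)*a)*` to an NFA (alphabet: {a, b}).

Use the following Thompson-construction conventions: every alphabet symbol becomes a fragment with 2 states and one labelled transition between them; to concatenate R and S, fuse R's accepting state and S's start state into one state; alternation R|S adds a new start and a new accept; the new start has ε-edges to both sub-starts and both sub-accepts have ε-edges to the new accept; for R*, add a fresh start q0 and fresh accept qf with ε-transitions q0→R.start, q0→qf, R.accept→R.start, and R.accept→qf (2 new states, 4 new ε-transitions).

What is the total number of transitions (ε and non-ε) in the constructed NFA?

21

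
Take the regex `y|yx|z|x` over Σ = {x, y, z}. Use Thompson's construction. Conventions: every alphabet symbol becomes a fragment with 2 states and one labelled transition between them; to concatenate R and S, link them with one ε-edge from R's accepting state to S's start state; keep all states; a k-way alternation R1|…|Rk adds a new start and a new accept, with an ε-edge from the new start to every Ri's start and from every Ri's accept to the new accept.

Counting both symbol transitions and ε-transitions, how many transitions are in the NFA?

14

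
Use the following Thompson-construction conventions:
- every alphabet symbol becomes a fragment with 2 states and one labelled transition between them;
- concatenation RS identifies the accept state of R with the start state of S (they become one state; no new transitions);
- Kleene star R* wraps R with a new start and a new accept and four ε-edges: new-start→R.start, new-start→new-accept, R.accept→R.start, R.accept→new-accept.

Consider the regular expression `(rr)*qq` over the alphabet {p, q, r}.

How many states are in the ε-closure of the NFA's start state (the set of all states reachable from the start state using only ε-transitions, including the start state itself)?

Compute the ε-closure size of each fragment's start state recursively; a symbol fragment's start has no outgoing ε-edge, so its closure is just itself (size 1).
  rr — same as the first factor's closure: C = 1
  (rr)* — C = 1 (new start) + 1 (body) + 1 (new accept) = 3
  (rr)*qq — C = 3 + (1−1) = 3 (closure spills across the concat boundary because the left factor accepts ε)

3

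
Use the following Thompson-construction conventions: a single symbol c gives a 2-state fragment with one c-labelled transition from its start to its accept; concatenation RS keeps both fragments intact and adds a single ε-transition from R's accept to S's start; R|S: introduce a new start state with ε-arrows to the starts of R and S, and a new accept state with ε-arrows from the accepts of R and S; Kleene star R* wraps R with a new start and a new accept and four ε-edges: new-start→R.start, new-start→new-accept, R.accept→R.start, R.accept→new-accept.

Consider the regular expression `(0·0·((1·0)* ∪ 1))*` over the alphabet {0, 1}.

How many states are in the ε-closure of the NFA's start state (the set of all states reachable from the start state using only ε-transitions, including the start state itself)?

3

Work bottom-up. For each fragment F, track |ε-closure(F.start)| and whether F's accept lies in that closure (i.e. whether F accepts ε). A single-symbol fragment has closure size 1 and does not accept ε.
  1·0 : |ε-closure| equals the left operand's closure size = 1 (its accept is not ε-reachable, so the closure stops there)
  (1·0)* : the star's fresh start ε-reaches both the body's start and the fresh accept: |ε-closure| = 2 + 1 = 3
  (1·0)* ∪ 1 : |ε-closure| = 1 (new start) + (3 + 1) + 1 (new accept, since some branch ε-reaches its own accept) = 6
  0·0·((1·0)* ∪ 1) : |ε-closure| equals the left operand's closure size = 1 (its accept is not ε-reachable, so the closure stops there)
  (0·0·((1·0)* ∪ 1))* : |ε-closure| = 1 (new start) + 1 (body) + 1 (new accept) = 3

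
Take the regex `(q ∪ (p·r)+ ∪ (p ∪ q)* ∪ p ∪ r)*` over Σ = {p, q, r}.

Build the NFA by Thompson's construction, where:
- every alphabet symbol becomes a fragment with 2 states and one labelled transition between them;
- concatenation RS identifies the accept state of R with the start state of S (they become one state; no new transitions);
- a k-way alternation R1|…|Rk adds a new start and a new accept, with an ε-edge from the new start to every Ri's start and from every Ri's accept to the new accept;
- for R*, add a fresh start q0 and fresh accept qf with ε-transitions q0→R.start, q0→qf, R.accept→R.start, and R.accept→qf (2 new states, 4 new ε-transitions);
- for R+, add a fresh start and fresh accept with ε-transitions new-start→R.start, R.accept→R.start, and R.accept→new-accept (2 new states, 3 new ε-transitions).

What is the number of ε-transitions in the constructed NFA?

25

Per subexpression:
Each of the 7 symbol leaves contributes 0 ε-transitions.
  p·r — 0 ε-transitions
  (p·r)+ — 3 ε-transitions
  p ∪ q — 4 ε-transitions
  (p ∪ q)* — 8 ε-transitions
  q ∪ (p·r)+ ∪ (p ∪ q)* ∪ p ∪ r — 21 ε-transitions
  (q ∪ (p·r)+ ∪ (p ∪ q)* ∪ p ∪ r)* — 25 ε-transitions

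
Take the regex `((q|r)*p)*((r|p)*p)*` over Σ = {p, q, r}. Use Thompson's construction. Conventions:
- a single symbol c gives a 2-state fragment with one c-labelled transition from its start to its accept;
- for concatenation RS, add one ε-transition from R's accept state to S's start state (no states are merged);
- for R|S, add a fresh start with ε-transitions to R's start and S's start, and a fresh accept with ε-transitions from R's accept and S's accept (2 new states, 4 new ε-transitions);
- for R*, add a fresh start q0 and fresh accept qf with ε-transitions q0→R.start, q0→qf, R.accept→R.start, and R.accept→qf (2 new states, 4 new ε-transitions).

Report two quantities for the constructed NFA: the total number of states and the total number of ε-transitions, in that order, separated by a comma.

Building bottom-up:
Each of the 6 symbol leaves contributes 2 states and 0 ε-transitions.
  q|r = 6 states, 4 ε-transitions
  (q|r)* = 8 states, 8 ε-transitions
  (q|r)*p = 10 states, 9 ε-transitions
  ((q|r)*p)* = 12 states, 13 ε-transitions
  r|p = 6 states, 4 ε-transitions
  (r|p)* = 8 states, 8 ε-transitions
  (r|p)*p = 10 states, 9 ε-transitions
  ((r|p)*p)* = 12 states, 13 ε-transitions
  ((q|r)*p)*((r|p)*p)* = 24 states, 27 ε-transitions

24, 27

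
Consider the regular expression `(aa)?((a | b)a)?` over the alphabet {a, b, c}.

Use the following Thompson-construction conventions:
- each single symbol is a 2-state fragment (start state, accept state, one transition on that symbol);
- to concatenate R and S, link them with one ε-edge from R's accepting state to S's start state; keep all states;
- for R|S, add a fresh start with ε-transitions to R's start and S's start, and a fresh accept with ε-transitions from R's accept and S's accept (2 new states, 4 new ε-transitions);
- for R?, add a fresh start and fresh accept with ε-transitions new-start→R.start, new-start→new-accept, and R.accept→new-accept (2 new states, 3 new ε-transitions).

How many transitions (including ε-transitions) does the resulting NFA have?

Per subexpression:
Each of the 5 symbol leaves contributes 1 transition (1 symbol, 0 ε).
  aa = 3 transitions (2 symbol, 1 ε)
  (aa)? = 6 transitions (2 symbol, 4 ε)
  a | b = 6 transitions (2 symbol, 4 ε)
  (a | b)a = 8 transitions (3 symbol, 5 ε)
  ((a | b)a)? = 11 transitions (3 symbol, 8 ε)
  (aa)?((a | b)a)? = 18 transitions (5 symbol, 13 ε)

18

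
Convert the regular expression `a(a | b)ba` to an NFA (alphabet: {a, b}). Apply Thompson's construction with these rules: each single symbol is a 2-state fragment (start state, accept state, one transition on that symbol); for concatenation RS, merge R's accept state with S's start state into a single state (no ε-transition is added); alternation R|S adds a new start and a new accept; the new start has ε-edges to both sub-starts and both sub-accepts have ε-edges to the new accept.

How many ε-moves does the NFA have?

4

Bottom-up over the parse tree:
Each of the 5 symbol leaves contributes 0 ε-transitions.
  a | b : 4 ε-transitions
  a(a | b)ba : 4 ε-transitions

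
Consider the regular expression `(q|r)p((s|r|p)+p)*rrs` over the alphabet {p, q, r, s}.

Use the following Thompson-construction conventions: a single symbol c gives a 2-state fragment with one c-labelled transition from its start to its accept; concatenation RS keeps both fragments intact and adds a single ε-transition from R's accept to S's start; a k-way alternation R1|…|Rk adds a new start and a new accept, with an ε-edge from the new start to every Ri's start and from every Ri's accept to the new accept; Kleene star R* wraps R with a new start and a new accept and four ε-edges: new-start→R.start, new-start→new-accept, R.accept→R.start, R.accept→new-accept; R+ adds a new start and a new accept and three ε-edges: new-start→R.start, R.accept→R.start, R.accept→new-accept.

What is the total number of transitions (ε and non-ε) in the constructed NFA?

33

Bottom-up over the parse tree:
Each of the 10 symbol leaves contributes 1 transition (1 symbol, 0 ε).
  q|r = 6 transitions (2 symbol, 4 ε)
  s|r|p = 9 transitions (3 symbol, 6 ε)
  (s|r|p)+ = 12 transitions (3 symbol, 9 ε)
  (s|r|p)+p = 14 transitions (4 symbol, 10 ε)
  ((s|r|p)+p)* = 18 transitions (4 symbol, 14 ε)
  (q|r)p((s|r|p)+p)*rrs = 33 transitions (10 symbol, 23 ε)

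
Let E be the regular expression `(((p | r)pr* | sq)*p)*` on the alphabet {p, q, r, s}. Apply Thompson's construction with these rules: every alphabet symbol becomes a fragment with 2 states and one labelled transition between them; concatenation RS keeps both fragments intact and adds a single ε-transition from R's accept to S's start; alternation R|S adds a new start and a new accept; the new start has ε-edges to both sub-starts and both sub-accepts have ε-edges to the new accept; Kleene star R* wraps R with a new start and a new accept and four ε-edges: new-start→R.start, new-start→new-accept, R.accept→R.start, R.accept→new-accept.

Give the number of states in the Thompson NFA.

24

Per subexpression:
Each of the 7 symbol leaves contributes a 2-state fragment.
  p | r — 6 states
  r* — 4 states
  (p | r)pr* — 12 states
  sq — 4 states
  (p | r)pr* | sq — 18 states
  ((p | r)pr* | sq)* — 20 states
  ((p | r)pr* | sq)*p — 22 states
  (((p | r)pr* | sq)*p)* — 24 states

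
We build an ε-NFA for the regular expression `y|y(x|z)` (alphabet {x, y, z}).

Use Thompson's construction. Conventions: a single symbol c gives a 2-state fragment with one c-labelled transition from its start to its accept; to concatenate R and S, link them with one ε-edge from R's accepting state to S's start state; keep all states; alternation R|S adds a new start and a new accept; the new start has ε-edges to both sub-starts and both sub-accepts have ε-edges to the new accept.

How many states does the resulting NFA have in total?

Recursing over subexpressions:
Each of the 4 symbol leaves contributes a 2-state fragment.
  x|z : 6 states
  y(x|z) : 8 states
  y|y(x|z) : 12 states

12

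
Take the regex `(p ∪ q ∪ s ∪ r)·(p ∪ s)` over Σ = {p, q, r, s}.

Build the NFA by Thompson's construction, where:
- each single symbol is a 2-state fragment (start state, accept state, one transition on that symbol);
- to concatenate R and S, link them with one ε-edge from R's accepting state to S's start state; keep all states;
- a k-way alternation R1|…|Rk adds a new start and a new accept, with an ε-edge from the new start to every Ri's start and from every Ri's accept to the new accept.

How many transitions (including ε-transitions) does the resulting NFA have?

19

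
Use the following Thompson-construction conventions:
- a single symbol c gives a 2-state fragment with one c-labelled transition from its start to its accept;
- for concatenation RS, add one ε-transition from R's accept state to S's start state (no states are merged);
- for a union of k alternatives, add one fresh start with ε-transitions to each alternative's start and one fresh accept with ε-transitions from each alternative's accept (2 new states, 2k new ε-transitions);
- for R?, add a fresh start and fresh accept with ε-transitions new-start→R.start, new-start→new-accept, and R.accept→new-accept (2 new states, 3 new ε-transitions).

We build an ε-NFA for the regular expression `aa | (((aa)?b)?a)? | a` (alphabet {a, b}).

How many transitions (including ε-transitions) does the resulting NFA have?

Building bottom-up:
Each of the 7 symbol leaves contributes 1 transition (1 symbol, 0 ε).
  aa — 3 transitions (2 symbol, 1 ε)
  aa — 3 transitions (2 symbol, 1 ε)
  (aa)? — 6 transitions (2 symbol, 4 ε)
  (aa)?b — 8 transitions (3 symbol, 5 ε)
  ((aa)?b)? — 11 transitions (3 symbol, 8 ε)
  ((aa)?b)?a — 13 transitions (4 symbol, 9 ε)
  (((aa)?b)?a)? — 16 transitions (4 symbol, 12 ε)
  aa | (((aa)?b)?a)? | a — 26 transitions (7 symbol, 19 ε)

26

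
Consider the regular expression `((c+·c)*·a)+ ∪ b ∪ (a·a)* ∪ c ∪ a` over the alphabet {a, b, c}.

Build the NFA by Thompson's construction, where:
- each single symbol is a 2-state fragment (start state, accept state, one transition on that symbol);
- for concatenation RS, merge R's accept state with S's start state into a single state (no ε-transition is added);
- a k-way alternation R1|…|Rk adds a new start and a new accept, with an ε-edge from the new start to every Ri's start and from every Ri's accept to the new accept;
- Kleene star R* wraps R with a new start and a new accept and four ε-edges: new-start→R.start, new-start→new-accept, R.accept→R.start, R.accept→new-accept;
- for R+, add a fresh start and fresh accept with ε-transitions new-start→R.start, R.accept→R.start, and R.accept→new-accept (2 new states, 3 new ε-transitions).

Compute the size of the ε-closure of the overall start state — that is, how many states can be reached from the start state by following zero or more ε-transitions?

Let C(F) = |ε-closure(F.start)| within fragment F, and note whether F accepts ε. Symbol fragments have C = 1 and do not accept ε. Then:
  c+ — new start ε-reaches only the body's start; the new accept needs a symbol first: |closure| = 1 + 1 = 2
  c+·c — same as the first factor's closure: |closure| = 2
  (c+·c)* — new start has ε-edges to the inner start and to the new accept, so |closure| = 2 + 2 = 4
  (c+·c)*·a — |closure| = 4 + (1−1) = 4 (closure spills across the concat boundary because the left factor accepts ε)
  ((c+·c)*·a)+ — new start ε-reaches only the body's start; the new accept needs a symbol first: |closure| = 1 + 4 = 5
  a·a — |closure| equals the left operand's closure size = 1 (its accept is not ε-reachable, so the closure stops there)
  (a·a)* — new start has ε-edges to the inner start and to the new accept, so |closure| = 2 + 1 = 3
  ((c+·c)*·a)+ ∪ b ∪ (a·a)* ∪ c ∪ a — |closure| = 1 (new start) + (5 + 1 + 3 + 1 + 1) + 1 (new accept, since some branch ε-reaches its own accept) = 13

13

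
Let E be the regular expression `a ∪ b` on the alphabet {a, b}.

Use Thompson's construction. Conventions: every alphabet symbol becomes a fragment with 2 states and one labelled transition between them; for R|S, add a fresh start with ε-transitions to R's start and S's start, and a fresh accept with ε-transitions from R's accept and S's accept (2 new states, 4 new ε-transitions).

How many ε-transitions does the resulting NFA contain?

Bottom-up over the parse tree:
Each of the 2 symbol leaves contributes 0 ε-transitions.
  a ∪ b → 4 ε-transitions

4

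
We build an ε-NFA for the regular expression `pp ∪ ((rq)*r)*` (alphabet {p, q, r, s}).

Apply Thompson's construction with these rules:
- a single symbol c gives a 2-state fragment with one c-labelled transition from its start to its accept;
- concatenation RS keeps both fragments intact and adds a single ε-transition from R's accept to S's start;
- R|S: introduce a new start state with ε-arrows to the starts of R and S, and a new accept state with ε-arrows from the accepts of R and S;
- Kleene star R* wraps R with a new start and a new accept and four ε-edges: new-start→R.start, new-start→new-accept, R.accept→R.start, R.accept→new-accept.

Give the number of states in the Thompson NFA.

Bottom-up over the parse tree:
Each of the 5 symbol leaves contributes a 2-state fragment.
  pp : 4 states
  rq : 4 states
  (rq)* : 6 states
  (rq)*r : 8 states
  ((rq)*r)* : 10 states
  pp ∪ ((rq)*r)* : 16 states

16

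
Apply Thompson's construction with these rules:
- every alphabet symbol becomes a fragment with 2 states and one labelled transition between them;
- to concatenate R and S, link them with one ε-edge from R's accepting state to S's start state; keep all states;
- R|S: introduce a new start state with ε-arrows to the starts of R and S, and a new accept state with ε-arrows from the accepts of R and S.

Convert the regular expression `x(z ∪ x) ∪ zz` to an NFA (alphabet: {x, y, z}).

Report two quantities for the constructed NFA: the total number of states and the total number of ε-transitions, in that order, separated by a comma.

14, 10

Bottom-up over the parse tree:
Each of the 5 symbol leaves contributes 2 states and 0 ε-transitions.
  z ∪ x : 6 states, 4 ε-transitions
  x(z ∪ x) : 8 states, 5 ε-transitions
  zz : 4 states, 1 ε-transition
  x(z ∪ x) ∪ zz : 14 states, 10 ε-transitions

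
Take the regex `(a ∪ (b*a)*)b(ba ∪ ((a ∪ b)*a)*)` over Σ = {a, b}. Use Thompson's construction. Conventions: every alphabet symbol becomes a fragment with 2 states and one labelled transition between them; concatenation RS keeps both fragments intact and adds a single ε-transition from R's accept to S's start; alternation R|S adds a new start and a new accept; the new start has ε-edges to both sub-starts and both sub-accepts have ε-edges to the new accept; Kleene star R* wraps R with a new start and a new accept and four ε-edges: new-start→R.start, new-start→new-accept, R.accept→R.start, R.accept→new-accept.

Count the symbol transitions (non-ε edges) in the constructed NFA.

Building bottom-up:
Each of the 9 symbol leaves contributes exactly 1 symbol transition.
  b* → 1 symbol transition
  b*a → 2 symbol transitions
  (b*a)* → 2 symbol transitions
  a ∪ (b*a)* → 3 symbol transitions
  ba → 2 symbol transitions
  a ∪ b → 2 symbol transitions
  (a ∪ b)* → 2 symbol transitions
  (a ∪ b)*a → 3 symbol transitions
  ((a ∪ b)*a)* → 3 symbol transitions
  ba ∪ ((a ∪ b)*a)* → 5 symbol transitions
  (a ∪ (b*a)*)b(ba ∪ ((a ∪ b)*a)*) → 9 symbol transitions

9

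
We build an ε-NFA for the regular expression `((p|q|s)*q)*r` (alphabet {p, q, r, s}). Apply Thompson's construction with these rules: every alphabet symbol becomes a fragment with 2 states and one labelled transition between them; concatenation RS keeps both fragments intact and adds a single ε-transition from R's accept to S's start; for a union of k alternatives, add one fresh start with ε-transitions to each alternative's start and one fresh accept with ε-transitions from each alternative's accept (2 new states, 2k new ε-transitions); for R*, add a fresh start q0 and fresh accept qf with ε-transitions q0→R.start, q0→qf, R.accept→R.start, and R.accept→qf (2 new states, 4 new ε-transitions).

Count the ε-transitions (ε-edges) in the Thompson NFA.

16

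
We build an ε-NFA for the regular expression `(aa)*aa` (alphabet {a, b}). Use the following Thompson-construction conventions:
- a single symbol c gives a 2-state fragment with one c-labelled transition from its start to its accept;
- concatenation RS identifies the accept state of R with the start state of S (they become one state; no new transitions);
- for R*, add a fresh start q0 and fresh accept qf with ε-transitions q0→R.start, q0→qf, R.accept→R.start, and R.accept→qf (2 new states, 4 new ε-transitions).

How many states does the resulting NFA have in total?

7

By structural recursion:
Each of the 4 symbol leaves contributes a 2-state fragment.
  aa — 3 states
  (aa)* — 5 states
  (aa)*aa — 7 states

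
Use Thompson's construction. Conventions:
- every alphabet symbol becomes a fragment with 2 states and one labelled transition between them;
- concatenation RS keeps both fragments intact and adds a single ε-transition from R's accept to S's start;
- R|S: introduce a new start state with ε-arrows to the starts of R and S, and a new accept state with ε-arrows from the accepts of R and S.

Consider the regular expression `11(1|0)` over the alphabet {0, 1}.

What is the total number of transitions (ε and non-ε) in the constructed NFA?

Bottom-up over the parse tree:
Each of the 4 symbol leaves contributes 1 transition (1 symbol, 0 ε).
  1|0 = 6 transitions (2 symbol, 4 ε)
  11(1|0) = 10 transitions (4 symbol, 6 ε)

10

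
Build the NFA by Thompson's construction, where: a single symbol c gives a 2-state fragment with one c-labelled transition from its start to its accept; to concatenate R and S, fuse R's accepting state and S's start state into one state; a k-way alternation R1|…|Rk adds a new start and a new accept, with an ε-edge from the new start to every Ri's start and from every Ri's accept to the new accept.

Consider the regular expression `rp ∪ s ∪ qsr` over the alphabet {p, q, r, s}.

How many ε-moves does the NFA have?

6

By structural recursion:
Each of the 6 symbol leaves contributes 0 ε-transitions.
  rp → 0 ε-transitions
  qsr → 0 ε-transitions
  rp ∪ s ∪ qsr → 6 ε-transitions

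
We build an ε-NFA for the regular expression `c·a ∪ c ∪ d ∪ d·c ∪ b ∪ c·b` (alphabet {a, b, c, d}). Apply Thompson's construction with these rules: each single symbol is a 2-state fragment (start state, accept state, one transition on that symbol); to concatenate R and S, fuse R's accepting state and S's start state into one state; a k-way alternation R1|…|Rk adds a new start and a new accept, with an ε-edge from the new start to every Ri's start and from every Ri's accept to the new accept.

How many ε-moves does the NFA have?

12

Recursing over subexpressions:
Each of the 9 symbol leaves contributes 0 ε-transitions.
  c·a — 0 ε-transitions
  d·c — 0 ε-transitions
  c·b — 0 ε-transitions
  c·a ∪ c ∪ d ∪ d·c ∪ b ∪ c·b — 12 ε-transitions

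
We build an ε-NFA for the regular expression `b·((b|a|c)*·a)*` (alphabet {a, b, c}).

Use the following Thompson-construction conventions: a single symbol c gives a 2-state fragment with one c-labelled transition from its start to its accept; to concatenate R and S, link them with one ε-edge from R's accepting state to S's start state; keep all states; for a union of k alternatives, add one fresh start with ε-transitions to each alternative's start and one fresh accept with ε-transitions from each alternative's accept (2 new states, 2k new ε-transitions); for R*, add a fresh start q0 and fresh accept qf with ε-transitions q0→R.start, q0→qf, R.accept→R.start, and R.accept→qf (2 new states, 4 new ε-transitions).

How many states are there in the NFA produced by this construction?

16

Per subexpression:
Each of the 5 symbol leaves contributes a 2-state fragment.
  b|a|c → 8 states
  (b|a|c)* → 10 states
  (b|a|c)*·a → 12 states
  ((b|a|c)*·a)* → 14 states
  b·((b|a|c)*·a)* → 16 states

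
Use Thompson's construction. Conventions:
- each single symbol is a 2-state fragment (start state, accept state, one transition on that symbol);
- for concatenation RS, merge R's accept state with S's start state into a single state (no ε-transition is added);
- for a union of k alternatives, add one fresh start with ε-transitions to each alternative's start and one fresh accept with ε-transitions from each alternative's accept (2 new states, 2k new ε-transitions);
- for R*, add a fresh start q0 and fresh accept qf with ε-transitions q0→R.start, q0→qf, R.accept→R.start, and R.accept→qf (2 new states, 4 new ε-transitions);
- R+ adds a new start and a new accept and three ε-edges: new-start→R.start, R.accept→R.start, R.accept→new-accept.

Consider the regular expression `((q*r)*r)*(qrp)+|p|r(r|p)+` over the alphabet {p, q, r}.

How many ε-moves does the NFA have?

28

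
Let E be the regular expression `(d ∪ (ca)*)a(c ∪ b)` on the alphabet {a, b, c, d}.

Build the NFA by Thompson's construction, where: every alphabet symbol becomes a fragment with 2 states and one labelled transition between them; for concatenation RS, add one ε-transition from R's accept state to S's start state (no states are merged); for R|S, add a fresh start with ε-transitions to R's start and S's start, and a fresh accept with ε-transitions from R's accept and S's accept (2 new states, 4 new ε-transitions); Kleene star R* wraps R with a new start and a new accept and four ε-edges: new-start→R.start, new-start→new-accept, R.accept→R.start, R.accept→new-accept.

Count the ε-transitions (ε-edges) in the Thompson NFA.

15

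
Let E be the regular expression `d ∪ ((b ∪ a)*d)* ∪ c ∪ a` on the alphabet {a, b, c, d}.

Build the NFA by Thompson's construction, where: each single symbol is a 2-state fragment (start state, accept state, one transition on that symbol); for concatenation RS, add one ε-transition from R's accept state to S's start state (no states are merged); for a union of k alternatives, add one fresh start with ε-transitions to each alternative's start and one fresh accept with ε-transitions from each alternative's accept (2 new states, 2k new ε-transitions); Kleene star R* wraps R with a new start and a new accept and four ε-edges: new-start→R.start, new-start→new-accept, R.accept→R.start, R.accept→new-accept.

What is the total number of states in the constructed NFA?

Recursing over subexpressions:
Each of the 6 symbol leaves contributes a 2-state fragment.
  b ∪ a : 6 states
  (b ∪ a)* : 8 states
  (b ∪ a)*d : 10 states
  ((b ∪ a)*d)* : 12 states
  d ∪ ((b ∪ a)*d)* ∪ c ∪ a : 20 states

20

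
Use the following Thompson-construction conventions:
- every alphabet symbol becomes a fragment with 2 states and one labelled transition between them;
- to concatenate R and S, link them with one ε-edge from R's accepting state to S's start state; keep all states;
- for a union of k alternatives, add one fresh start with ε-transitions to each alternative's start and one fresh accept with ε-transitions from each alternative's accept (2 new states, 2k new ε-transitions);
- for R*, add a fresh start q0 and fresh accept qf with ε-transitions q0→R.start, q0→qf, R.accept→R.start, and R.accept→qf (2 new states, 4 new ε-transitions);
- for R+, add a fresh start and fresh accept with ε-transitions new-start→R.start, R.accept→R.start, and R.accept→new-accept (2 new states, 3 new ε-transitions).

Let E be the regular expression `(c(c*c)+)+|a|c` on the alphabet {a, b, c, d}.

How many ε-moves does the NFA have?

18

Per subexpression:
Each of the 5 symbol leaves contributes 0 ε-transitions.
  c* — 4 ε-transitions
  c*c — 5 ε-transitions
  (c*c)+ — 8 ε-transitions
  c(c*c)+ — 9 ε-transitions
  (c(c*c)+)+ — 12 ε-transitions
  (c(c*c)+)+|a|c — 18 ε-transitions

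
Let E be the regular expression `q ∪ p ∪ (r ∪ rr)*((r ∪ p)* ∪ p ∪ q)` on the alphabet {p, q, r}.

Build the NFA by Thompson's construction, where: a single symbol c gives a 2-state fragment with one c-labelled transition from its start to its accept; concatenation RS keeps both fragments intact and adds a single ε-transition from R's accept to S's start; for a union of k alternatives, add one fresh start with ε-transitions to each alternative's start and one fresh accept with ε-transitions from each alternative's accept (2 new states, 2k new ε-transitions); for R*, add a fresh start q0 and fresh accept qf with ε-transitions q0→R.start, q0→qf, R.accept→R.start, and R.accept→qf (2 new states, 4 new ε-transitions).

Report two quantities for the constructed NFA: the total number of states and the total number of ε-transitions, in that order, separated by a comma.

30, 30

Per subexpression:
Each of the 9 symbol leaves contributes 2 states and 0 ε-transitions.
  rr → 4 states, 1 ε-transition
  r ∪ rr → 8 states, 5 ε-transitions
  (r ∪ rr)* → 10 states, 9 ε-transitions
  r ∪ p → 6 states, 4 ε-transitions
  (r ∪ p)* → 8 states, 8 ε-transitions
  (r ∪ p)* ∪ p ∪ q → 14 states, 14 ε-transitions
  (r ∪ rr)*((r ∪ p)* ∪ p ∪ q) → 24 states, 24 ε-transitions
  q ∪ p ∪ (r ∪ rr)*((r ∪ p)* ∪ p ∪ q) → 30 states, 30 ε-transitions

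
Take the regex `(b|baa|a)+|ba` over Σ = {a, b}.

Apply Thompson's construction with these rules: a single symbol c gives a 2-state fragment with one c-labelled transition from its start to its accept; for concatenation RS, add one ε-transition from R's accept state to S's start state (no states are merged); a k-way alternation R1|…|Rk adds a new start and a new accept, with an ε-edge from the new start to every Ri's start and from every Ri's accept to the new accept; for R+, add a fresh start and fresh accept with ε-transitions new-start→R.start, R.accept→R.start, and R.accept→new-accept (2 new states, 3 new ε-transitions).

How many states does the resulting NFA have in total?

Recursing over subexpressions:
Each of the 7 symbol leaves contributes a 2-state fragment.
  baa = 6 states
  b|baa|a = 12 states
  (b|baa|a)+ = 14 states
  ba = 4 states
  (b|baa|a)+|ba = 20 states

20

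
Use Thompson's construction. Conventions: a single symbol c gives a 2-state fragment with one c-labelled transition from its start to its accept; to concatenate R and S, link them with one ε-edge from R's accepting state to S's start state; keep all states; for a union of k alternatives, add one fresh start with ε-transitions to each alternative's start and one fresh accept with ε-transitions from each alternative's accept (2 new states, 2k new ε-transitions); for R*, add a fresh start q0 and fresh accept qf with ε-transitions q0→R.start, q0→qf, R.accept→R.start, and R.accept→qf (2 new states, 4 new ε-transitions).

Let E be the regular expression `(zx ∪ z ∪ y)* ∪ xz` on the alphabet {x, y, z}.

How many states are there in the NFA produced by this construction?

Recursing over subexpressions:
Each of the 6 symbol leaves contributes a 2-state fragment.
  zx → 4 states
  zx ∪ z ∪ y → 10 states
  (zx ∪ z ∪ y)* → 12 states
  xz → 4 states
  (zx ∪ z ∪ y)* ∪ xz → 18 states

18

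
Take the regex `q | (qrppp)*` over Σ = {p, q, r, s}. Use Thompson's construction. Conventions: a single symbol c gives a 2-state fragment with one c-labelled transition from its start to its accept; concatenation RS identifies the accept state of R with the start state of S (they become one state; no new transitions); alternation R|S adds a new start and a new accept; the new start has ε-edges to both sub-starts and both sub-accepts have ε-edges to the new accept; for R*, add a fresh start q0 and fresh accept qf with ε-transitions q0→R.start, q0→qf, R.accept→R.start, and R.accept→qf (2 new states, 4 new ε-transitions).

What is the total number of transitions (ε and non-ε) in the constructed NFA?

14

Recursing over subexpressions:
Each of the 6 symbol leaves contributes 1 transition (1 symbol, 0 ε).
  qrppp = 5 transitions (5 symbol, 0 ε)
  (qrppp)* = 9 transitions (5 symbol, 4 ε)
  q | (qrppp)* = 14 transitions (6 symbol, 8 ε)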